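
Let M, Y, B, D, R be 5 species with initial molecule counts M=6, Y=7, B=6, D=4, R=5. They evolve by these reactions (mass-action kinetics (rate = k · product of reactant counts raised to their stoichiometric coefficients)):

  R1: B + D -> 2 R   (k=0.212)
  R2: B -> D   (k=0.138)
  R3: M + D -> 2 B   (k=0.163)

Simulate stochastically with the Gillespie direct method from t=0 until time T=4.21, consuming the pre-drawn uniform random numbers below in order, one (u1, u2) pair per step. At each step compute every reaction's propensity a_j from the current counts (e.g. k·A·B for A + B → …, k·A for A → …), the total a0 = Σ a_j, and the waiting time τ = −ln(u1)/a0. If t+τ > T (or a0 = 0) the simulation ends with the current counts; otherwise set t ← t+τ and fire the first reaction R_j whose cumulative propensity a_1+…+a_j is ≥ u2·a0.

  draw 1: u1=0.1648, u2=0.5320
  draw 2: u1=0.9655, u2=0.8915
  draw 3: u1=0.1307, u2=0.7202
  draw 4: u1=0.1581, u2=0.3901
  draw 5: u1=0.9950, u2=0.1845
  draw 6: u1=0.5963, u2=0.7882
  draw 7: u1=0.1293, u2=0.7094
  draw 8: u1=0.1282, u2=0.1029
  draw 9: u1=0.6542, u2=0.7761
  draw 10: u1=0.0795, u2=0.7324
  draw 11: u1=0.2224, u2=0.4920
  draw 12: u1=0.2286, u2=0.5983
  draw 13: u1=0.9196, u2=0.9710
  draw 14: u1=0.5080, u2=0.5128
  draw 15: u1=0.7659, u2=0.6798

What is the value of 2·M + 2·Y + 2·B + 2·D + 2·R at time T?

Check how each reaction changes W = 2·M + 2·Y + 2·B + 2·D + 2·R (weight of products minus weight of reactants):
R1: B + D -> 2 R: (2·2) − (2·1 + 2·1) = 4 − 4 = 0
R2: B -> D: (2·1) − (2·1) = 2 − 2 = 0
R3: M + D -> 2 B: (2·2) − (2·1 + 2·1) = 4 − 4 = 0
Every reaction leaves W unchanged, so W is conserved and no simulation is needed: W(T) = W(0) = 2·6 + 2·7 + 2·6 + 2·4 + 2·5 = 56

Value at T = 56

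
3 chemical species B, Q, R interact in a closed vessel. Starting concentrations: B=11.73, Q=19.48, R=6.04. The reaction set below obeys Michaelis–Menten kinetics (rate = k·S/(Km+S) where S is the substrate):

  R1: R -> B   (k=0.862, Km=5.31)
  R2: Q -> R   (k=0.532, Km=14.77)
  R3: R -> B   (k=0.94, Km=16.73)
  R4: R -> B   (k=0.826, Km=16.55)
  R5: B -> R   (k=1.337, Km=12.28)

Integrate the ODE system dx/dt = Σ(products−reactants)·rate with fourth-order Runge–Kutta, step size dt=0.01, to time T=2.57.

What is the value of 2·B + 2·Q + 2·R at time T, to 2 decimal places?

Check how each reaction changes W = 2·B + 2·Q + 2·R (weight of products minus weight of reactants):
R1: R -> B: (2·1) − (2·1) = 2 − 2 = 0
R2: Q -> R: (2·1) − (2·1) = 2 − 2 = 0
R3: R -> B: (2·1) − (2·1) = 2 − 2 = 0
R4: R -> B: (2·1) − (2·1) = 2 − 2 = 0
R5: B -> R: (2·1) − (2·1) = 2 − 2 = 0
Every reaction leaves W unchanged, so W is conserved and no simulation is needed: W(T) = W(0) = 2·11.73 + 2·19.48 + 2·6.04 = 74.50

Value at T = 74.50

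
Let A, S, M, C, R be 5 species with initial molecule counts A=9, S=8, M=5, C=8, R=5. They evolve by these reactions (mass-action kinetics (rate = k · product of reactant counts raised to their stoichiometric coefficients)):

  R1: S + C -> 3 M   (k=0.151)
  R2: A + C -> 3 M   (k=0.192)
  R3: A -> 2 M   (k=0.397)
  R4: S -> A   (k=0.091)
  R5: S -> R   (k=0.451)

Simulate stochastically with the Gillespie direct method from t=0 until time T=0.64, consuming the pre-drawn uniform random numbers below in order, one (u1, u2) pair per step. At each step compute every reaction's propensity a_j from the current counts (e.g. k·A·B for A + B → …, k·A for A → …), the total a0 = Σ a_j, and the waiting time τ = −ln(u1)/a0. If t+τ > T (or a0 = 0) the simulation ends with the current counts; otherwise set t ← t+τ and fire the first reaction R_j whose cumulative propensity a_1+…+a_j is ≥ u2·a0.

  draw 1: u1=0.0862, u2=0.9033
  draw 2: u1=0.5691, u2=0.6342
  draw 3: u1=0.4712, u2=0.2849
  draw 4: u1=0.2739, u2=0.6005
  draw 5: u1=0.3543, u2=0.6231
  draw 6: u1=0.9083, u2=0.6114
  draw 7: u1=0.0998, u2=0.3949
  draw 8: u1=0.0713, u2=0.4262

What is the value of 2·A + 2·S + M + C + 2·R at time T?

Value at T = 57

Check how each reaction changes W = 2·A + 2·S + M + C + 2·R (weight of products minus weight of reactants):
R1: S + C -> 3 M: (1·3) − (2·1 + 1·1) = 3 − 3 = 0
R2: A + C -> 3 M: (1·3) − (2·1 + 1·1) = 3 − 3 = 0
R3: A -> 2 M: (1·2) − (2·1) = 2 − 2 = 0
R4: S -> A: (2·1) − (2·1) = 2 − 2 = 0
R5: S -> R: (2·1) − (2·1) = 2 − 2 = 0
Every reaction leaves W unchanged, so W is conserved and no simulation is needed: W(T) = W(0) = 2·9 + 2·8 + 5 + 8 + 2·5 = 57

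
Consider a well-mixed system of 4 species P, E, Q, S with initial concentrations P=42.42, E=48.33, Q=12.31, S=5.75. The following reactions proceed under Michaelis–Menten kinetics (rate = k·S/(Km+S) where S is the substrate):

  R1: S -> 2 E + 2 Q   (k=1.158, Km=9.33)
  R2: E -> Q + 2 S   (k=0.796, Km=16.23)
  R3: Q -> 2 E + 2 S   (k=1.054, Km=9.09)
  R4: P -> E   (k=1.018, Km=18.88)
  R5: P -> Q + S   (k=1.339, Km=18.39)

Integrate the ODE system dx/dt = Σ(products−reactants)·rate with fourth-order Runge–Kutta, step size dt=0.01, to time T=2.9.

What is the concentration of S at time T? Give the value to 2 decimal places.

S at T = 14.04

RK4 with dt=0.01: 290 steps to T=2.9. Trajectory (selected grid times):
t=0.00: P=42.42 E=48.33 Q=12.31 S=5.75
t=0.32: P=41.90 E=49.05 Q=12.90 S=6.67
t=0.64: P=41.38 E=49.80 Q=13.51 S=7.59
t=0.97: P=40.84 E=50.61 Q=14.16 S=8.54
t=1.29: P=40.32 E=51.42 Q=14.80 S=9.45
t=1.61: P=39.81 E=52.25 Q=15.46 S=10.36
t=1.93: P=39.29 E=53.10 Q=16.13 S=11.28
t=2.26: P=38.77 E=54.00 Q=16.84 S=12.21
t=2.58: P=38.26 E=54.89 Q=17.53 S=13.13
t=2.90: P=37.75 E=55.80 Q=18.23 S=14.04
Read off S at T=2.9: 14.04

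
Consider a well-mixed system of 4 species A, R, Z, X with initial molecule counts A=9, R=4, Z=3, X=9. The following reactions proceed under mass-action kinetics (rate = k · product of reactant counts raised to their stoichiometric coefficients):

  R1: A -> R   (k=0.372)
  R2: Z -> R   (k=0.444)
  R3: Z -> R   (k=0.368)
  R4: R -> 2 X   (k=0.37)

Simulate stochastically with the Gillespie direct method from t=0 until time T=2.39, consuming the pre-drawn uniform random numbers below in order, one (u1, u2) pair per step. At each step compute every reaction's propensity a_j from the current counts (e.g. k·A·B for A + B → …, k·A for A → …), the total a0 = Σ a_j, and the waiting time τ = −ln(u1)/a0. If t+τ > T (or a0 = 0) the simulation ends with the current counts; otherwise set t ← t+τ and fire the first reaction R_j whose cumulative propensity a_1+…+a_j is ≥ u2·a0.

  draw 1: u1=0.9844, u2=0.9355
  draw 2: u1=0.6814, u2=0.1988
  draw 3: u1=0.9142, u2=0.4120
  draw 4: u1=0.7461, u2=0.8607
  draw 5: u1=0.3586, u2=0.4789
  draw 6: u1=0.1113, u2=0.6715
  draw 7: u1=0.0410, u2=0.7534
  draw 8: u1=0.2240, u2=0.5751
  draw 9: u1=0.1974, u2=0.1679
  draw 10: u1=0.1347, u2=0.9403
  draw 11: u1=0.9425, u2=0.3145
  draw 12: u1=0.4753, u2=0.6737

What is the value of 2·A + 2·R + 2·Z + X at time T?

Value at T = 41

Check how each reaction changes W = 2·A + 2·R + 2·Z + X (weight of products minus weight of reactants):
R1: A -> R: (2·1) − (2·1) = 2 − 2 = 0
R2: Z -> R: (2·1) − (2·1) = 2 − 2 = 0
R3: Z -> R: (2·1) − (2·1) = 2 − 2 = 0
R4: R -> 2 X: (1·2) − (2·1) = 2 − 2 = 0
Every reaction leaves W unchanged, so W is conserved and no simulation is needed: W(T) = W(0) = 2·9 + 2·4 + 2·3 + 9 = 41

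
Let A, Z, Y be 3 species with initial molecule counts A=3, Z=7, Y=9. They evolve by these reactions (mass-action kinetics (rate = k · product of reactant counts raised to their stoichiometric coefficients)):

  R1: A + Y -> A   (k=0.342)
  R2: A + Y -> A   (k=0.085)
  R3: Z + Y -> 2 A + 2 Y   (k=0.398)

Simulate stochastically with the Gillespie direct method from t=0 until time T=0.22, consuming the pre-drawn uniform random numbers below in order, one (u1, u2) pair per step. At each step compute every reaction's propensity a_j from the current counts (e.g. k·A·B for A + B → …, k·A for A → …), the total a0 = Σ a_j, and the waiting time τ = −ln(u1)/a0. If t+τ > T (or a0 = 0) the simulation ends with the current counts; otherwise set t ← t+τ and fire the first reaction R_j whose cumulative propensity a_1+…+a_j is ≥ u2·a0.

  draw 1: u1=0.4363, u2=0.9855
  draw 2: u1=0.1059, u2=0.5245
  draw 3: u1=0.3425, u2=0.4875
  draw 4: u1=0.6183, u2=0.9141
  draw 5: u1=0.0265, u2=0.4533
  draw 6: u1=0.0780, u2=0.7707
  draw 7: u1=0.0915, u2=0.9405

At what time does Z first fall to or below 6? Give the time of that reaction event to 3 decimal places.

t=0.000: A=3 Z=7 Y=9
Draw 1: a1=9.234, a2=2.295, a3=25.074, a0=36.603; τ=−ln(0.4363)/36.603=0.023 → t=0.023; u2·a0=0.9855·36.603=36.072; a1+a2=11.529 < 36.072 ≤ a1+…+a3=36.603 → R3 fires; A=5 Z=6 Y=10
Draw 2: a1=17.100, a2=4.250, a3=23.880, a0=45.230; τ=−ln(0.1059)/45.230=0.050 → t=0.072; u2·a0=0.5245·45.230=23.723; a1+a2=21.350 < 23.723 ≤ a1+…+a3=45.230 → R3 fires; A=7 Z=5 Y=11
Draw 3: a1=26.334, a2=6.545, a3=21.890, a0=54.769; τ=−ln(0.3425)/54.769=0.020 → t=0.092; u2·a0=0.4875·54.769=26.700; a1=26.334 < 26.700 ≤ a1+a2=32.879 → R2 fires; A=7 Z=5 Y=10
Draw 4: a1=23.940, a2=5.950, a3=19.900, a0=49.790; τ=−ln(0.6183)/49.790=0.010 → t=0.102; u2·a0=0.9141·49.790=45.513; a1+a2=29.890 < 45.513 ≤ a1+…+a3=49.790 → R3 fires; A=9 Z=4 Y=11
Draw 5: a1=33.858, a2=8.415, a3=17.512, a0=59.785; τ=−ln(0.0265)/59.785=0.061 → t=0.162; u2·a0=0.4533·59.785=27.101 ≤ a1=33.858 → R1 fires; A=9 Z=4 Y=10
Draw 6: a1=30.780, a2=7.650, a3=15.920, a0=54.350; τ=−ln(0.0780)/54.350=0.047 → t=0.209; u2·a0=0.7707·54.350=41.888; a1+a2=38.430 < 41.888 ≤ a1+…+a3=54.350 → R3 fires; A=11 Z=3 Y=11
Draw 7: a1=41.382, a2=10.285, a3=13.134, a0=64.801; τ=−ln(0.0915)/64.801=0.037 → t=0.246 > T=0.22: stop.
Z first becomes ≤ 6 when it reaches 6 at the event at t=0.023.

Threshold first reached at t = 0.023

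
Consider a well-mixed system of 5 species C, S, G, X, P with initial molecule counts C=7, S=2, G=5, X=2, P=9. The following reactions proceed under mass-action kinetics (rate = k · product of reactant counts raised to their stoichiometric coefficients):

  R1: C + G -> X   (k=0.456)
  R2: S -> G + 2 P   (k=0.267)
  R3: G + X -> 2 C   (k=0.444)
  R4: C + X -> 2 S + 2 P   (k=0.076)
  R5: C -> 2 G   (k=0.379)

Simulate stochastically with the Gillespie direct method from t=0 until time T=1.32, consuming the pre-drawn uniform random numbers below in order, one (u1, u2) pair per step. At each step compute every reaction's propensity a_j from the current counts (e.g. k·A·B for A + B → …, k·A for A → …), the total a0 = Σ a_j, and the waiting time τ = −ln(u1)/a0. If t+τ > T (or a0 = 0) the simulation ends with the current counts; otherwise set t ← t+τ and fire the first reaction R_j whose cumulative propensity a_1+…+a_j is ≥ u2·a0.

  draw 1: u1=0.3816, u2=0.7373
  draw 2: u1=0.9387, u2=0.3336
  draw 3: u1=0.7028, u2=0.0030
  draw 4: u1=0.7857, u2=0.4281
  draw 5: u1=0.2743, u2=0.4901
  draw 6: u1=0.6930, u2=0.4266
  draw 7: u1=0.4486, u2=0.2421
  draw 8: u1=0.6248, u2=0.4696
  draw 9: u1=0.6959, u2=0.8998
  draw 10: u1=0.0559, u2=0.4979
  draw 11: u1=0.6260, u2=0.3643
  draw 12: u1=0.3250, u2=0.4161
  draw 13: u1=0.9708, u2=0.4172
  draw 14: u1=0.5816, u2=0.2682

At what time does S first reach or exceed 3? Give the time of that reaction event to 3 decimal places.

Threshold first reached at t = 0.288

t=0.000: C=7 S=2 G=5 X=2 P=9
Draw 1: a1=15.960, a2=0.534, a3=4.440, a4=1.064, a5=2.653, a0=24.651; τ=−ln(0.3816)/24.651=0.039 → t=0.039; u2·a0=0.7373·24.651=18.175; a1+a2=16.494 < 18.175 ≤ a1+…+a3=20.934 → R3 fires; C=9 S=2 G=4 X=1 P=9
Draw 2: a1=16.416, a2=0.534, a3=1.776, a4=0.684, a5=3.411, a0=22.821; τ=−ln(0.9387)/22.821=0.003 → t=0.042; u2·a0=0.3336·22.821=7.613 ≤ a1=16.416 → R1 fires; C=8 S=2 G=3 X=2 P=9
Draw 3: a1=10.944, a2=0.534, a3=2.664, a4=1.216, a5=3.032, a0=18.390; τ=−ln(0.7028)/18.390=0.019 → t=0.061; u2·a0=0.0030·18.390=0.055 ≤ a1=10.944 → R1 fires; C=7 S=2 G=2 X=3 P=9
Draw 4: a1=6.384, a2=0.534, a3=2.664, a4=1.596, a5=2.653, a0=13.831; τ=−ln(0.7857)/13.831=0.017 → t=0.078; u2·a0=0.4281·13.831=5.921 ≤ a1=6.384 → R1 fires; C=6 S=2 G=1 X=4 P=9
Draw 5: a1=2.736, a2=0.534, a3=1.776, a4=1.824, a5=2.274, a0=9.144; τ=−ln(0.2743)/9.144=0.141 → t=0.220; u2·a0=0.4901·9.144=4.481; a1+a2=3.270 < 4.481 ≤ a1+…+a3=5.046 → R3 fires; C=8 S=2 G=0 X=3 P=9
Draw 6: a1=0.000, a2=0.534, a3=0.000, a4=1.824, a5=3.032, a0=5.390; τ=−ln(0.6930)/5.390=0.068 → t=0.288; u2·a0=0.4266·5.390=2.299; a1+…+a3=0.534 < 2.299 ≤ a1+…+a4=2.358 → R4 fires; C=7 S=4 G=0 X=2 P=11
Draw 7: a1=0.000, a2=1.068, a3=0.000, a4=1.064, a5=2.653, a0=4.785; τ=−ln(0.4486)/4.785=0.168 → t=0.455; u2·a0=0.2421·4.785=1.158; a1+…+a3=1.068 < 1.158 ≤ a1+…+a4=2.132 → R4 fires; C=6 S=6 G=0 X=1 P=13
Draw 8: a1=0.000, a2=1.602, a3=0.000, a4=0.456, a5=2.274, a0=4.332; τ=−ln(0.6248)/4.332=0.109 → t=0.564; u2·a0=0.4696·4.332=2.034; a1+…+a3=1.602 < 2.034 ≤ a1+…+a4=2.058 → R4 fires; C=5 S=8 G=0 X=0 P=15
Draw 9: a1=0.000, a2=2.136, a3=0.000, a4=0.000, a5=1.895, a0=4.031; τ=−ln(0.6959)/4.031=0.090 → t=0.654; u2·a0=0.8998·4.031=3.627; a1+…+a4=2.136 < 3.627 ≤ a1+…+a5=4.031 → R5 fires; C=4 S=8 G=2 X=0 P=15
Draw 10: a1=3.648, a2=2.136, a3=0.000, a4=0.000, a5=1.516, a0=7.300; τ=−ln(0.0559)/7.300=0.395 → t=1.049; u2·a0=0.4979·7.300=3.635 ≤ a1=3.648 → R1 fires; C=3 S=8 G=1 X=1 P=15
Draw 11: a1=1.368, a2=2.136, a3=0.444, a4=0.228, a5=1.137, a0=5.313; τ=−ln(0.6260)/5.313=0.088 → t=1.137; u2·a0=0.3643·5.313=1.936; a1=1.368 < 1.936 ≤ a1+a2=3.504 → R2 fires; C=3 S=7 G=2 X=1 P=17
Draw 12: a1=2.736, a2=1.869, a3=0.888, a4=0.228, a5=1.137, a0=6.858; τ=−ln(0.3250)/6.858=0.164 → t=1.301; u2·a0=0.4161·6.858=2.854; a1=2.736 < 2.854 ≤ a1+a2=4.605 → R2 fires; C=3 S=6 G=3 X=1 P=19
Draw 13: a1=4.104, a2=1.602, a3=1.332, a4=0.228, a5=1.137, a0=8.403; τ=−ln(0.9708)/8.403=0.004 → t=1.305; u2·a0=0.4172·8.403=3.506 ≤ a1=4.104 → R1 fires; C=2 S=6 G=2 X=2 P=19
Draw 14: a1=1.824, a2=1.602, a3=1.776, a4=0.304, a5=0.758, a0=6.264; τ=−ln(0.5816)/6.264=0.087 → t=1.391 > T=1.32: stop.
S first becomes ≥ 3 when it reaches 4 at the event at t=0.288.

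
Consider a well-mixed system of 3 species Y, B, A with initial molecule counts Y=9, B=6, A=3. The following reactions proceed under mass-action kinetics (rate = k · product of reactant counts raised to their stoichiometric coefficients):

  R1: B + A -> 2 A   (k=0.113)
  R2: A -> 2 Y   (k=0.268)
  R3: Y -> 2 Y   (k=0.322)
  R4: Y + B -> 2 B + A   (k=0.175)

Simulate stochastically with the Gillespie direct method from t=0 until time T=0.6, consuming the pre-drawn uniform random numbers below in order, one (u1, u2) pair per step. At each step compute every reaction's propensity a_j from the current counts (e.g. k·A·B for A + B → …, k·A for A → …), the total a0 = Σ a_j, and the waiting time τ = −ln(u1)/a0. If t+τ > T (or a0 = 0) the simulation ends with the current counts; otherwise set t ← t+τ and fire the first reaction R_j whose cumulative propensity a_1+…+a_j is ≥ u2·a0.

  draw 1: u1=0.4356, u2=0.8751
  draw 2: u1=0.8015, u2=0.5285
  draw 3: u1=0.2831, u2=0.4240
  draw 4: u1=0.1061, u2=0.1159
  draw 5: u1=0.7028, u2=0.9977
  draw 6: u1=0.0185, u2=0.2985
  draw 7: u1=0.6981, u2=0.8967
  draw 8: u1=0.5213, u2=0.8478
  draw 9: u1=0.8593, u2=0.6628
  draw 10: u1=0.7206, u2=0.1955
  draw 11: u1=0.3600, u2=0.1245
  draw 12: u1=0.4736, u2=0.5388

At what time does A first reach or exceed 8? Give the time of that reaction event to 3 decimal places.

t=0.000: Y=9 B=6 A=3
Draw 1: a1=2.034, a2=0.804, a3=2.898, a4=9.450, a0=15.186; τ=−ln(0.4356)/15.186=0.055 → t=0.055; u2·a0=0.8751·15.186=13.289; a1+…+a3=5.736 < 13.289 ≤ a1+…+a4=15.186 → R4 fires; Y=8 B=7 A=4
Draw 2: a1=3.164, a2=1.072, a3=2.576, a4=9.800, a0=16.612; τ=−ln(0.8015)/16.612=0.013 → t=0.068; u2·a0=0.5285·16.612=8.779; a1+…+a3=6.812 < 8.779 ≤ a1+…+a4=16.612 → R4 fires; Y=7 B=8 A=5
Draw 3: a1=4.520, a2=1.340, a3=2.254, a4=9.800, a0=17.914; τ=−ln(0.2831)/17.914=0.070 → t=0.138; u2·a0=0.4240·17.914=7.596; a1+a2=5.860 < 7.596 ≤ a1+…+a3=8.114 → R3 fires; Y=8 B=8 A=5
Draw 4: a1=4.520, a2=1.340, a3=2.576, a4=11.200, a0=19.636; τ=−ln(0.1061)/19.636=0.114 → t=0.253; u2·a0=0.1159·19.636=2.276 ≤ a1=4.520 → R1 fires; Y=8 B=7 A=6
Draw 5: a1=4.746, a2=1.608, a3=2.576, a4=9.800, a0=18.730; τ=−ln(0.7028)/18.730=0.019 → t=0.272; u2·a0=0.9977·18.730=18.687; a1+…+a3=8.930 < 18.687 ≤ a1+…+a4=18.730 → R4 fires; Y=7 B=8 A=7
Draw 6: a1=6.328, a2=1.876, a3=2.254, a4=9.800, a0=20.258; τ=−ln(0.0185)/20.258=0.197 → t=0.469; u2·a0=0.2985·20.258=6.047 ≤ a1=6.328 → R1 fires; Y=7 B=7 A=8
Draw 7: a1=6.328, a2=2.144, a3=2.254, a4=8.575, a0=19.301; τ=−ln(0.6981)/19.301=0.019 → t=0.487; u2·a0=0.8967·19.301=17.307; a1+…+a3=10.726 < 17.307 ≤ a1+…+a4=19.301 → R4 fires; Y=6 B=8 A=9
Draw 8: a1=8.136, a2=2.412, a3=1.932, a4=8.400, a0=20.880; τ=−ln(0.5213)/20.880=0.031 → t=0.518; u2·a0=0.8478·20.880=17.702; a1+…+a3=12.480 < 17.702 ≤ a1+…+a4=20.880 → R4 fires; Y=5 B=9 A=10
Draw 9: a1=10.170, a2=2.680, a3=1.610, a4=7.875, a0=22.335; τ=−ln(0.8593)/22.335=0.007 → t=0.525; u2·a0=0.6628·22.335=14.804; a1+…+a3=14.460 < 14.804 ≤ a1+…+a4=22.335 → R4 fires; Y=4 B=10 A=11
Draw 10: a1=12.430, a2=2.948, a3=1.288, a4=7.000, a0=23.666; τ=−ln(0.7206)/23.666=0.014 → t=0.539; u2·a0=0.1955·23.666=4.627 ≤ a1=12.430 → R1 fires; Y=4 B=9 A=12
Draw 11: a1=12.204, a2=3.216, a3=1.288, a4=6.300, a0=23.008; τ=−ln(0.3600)/23.008=0.044 → t=0.583; u2·a0=0.1245·23.008=2.864 ≤ a1=12.204 → R1 fires; Y=4 B=8 A=13
Draw 12: a1=11.752, a2=3.484, a3=1.288, a4=5.600, a0=22.124; τ=−ln(0.4736)/22.124=0.034 → t=0.617 > T=0.6: stop.
A first becomes ≥ 8 when it reaches 8 at the event at t=0.469.

Threshold first reached at t = 0.469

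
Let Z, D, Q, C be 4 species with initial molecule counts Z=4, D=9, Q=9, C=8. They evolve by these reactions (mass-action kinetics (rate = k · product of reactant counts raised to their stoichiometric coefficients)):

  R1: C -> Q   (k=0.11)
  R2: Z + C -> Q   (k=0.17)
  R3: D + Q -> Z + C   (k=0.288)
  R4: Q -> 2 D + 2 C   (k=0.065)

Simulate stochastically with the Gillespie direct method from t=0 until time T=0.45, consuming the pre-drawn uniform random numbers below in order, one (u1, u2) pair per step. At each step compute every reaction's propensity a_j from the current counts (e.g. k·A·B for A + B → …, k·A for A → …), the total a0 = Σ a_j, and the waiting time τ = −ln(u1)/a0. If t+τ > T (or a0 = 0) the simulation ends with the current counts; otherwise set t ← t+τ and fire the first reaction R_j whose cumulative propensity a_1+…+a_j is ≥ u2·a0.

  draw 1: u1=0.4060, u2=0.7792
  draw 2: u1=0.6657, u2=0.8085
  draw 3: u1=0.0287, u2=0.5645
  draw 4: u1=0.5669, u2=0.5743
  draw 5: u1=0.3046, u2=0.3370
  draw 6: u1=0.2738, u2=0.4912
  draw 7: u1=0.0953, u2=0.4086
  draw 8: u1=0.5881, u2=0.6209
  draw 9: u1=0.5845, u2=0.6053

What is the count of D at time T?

D at T = 4

t=0.000: Z=4 D=9 Q=9 C=8
Draw 1: a1=0.880, a2=5.440, a3=23.328, a4=0.585, a0=30.233; τ=−ln(0.4060)/30.233=0.030 → t=0.030; u2·a0=0.7792·30.233=23.558; a1+a2=6.320 < 23.558 ≤ a1+…+a3=29.648 → R3 fires; Z=5 D=8 Q=8 C=9
Draw 2: a1=0.990, a2=7.650, a3=18.432, a4=0.520, a0=27.592; τ=−ln(0.6657)/27.592=0.015 → t=0.045; u2·a0=0.8085·27.592=22.308; a1+a2=8.640 < 22.308 ≤ a1+…+a3=27.072 → R3 fires; Z=6 D=7 Q=7 C=10
Draw 3: a1=1.100, a2=10.200, a3=14.112, a4=0.455, a0=25.867; τ=−ln(0.0287)/25.867=0.137 → t=0.182; u2·a0=0.5645·25.867=14.602; a1+a2=11.300 < 14.602 ≤ a1+…+a3=25.412 → R3 fires; Z=7 D=6 Q=6 C=11
Draw 4: a1=1.210, a2=13.090, a3=10.368, a4=0.390, a0=25.058; τ=−ln(0.5669)/25.058=0.023 → t=0.204; u2·a0=0.5743·25.058=14.391; a1+a2=14.300 < 14.391 ≤ a1+…+a3=24.668 → R3 fires; Z=8 D=5 Q=5 C=12
Draw 5: a1=1.320, a2=16.320, a3=7.200, a4=0.325, a0=25.165; τ=−ln(0.3046)/25.165=0.047 → t=0.252; u2·a0=0.3370·25.165=8.481; a1=1.320 < 8.481 ≤ a1+a2=17.640 → R2 fires; Z=7 D=5 Q=6 C=11
Draw 6: a1=1.210, a2=13.090, a3=8.640, a4=0.390, a0=23.330; τ=−ln(0.2738)/23.330=0.056 → t=0.307; u2·a0=0.4912·23.330=11.460; a1=1.210 < 11.460 ≤ a1+a2=14.300 → R2 fires; Z=6 D=5 Q=7 C=10
Draw 7: a1=1.100, a2=10.200, a3=10.080, a4=0.455, a0=21.835; τ=−ln(0.0953)/21.835=0.108 → t=0.415; u2·a0=0.4086·21.835=8.922; a1=1.100 < 8.922 ≤ a1+a2=11.300 → R2 fires; Z=5 D=5 Q=8 C=9
Draw 8: a1=0.990, a2=7.650, a3=11.520, a4=0.520, a0=20.680; τ=−ln(0.5881)/20.680=0.026 → t=0.441; u2·a0=0.6209·20.680=12.840; a1+a2=8.640 < 12.840 ≤ a1+…+a3=20.160 → R3 fires; Z=6 D=4 Q=7 C=10
Draw 9: a1=1.100, a2=10.200, a3=8.064, a4=0.455, a0=19.819; τ=−ln(0.5845)/19.819=0.027 → t=0.468 > T=0.45: stop.
Read off D at T=0.45: 4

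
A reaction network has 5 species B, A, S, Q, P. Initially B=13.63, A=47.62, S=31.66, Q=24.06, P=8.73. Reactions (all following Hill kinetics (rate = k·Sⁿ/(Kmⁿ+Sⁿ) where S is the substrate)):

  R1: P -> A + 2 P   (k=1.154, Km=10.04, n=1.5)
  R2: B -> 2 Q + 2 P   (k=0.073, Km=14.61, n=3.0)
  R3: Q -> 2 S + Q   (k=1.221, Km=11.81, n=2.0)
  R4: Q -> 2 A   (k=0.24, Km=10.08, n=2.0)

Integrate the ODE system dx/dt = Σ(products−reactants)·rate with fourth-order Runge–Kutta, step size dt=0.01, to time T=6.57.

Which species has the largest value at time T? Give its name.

RK4 with dt=0.01: 657 steps to T=6.57. Trajectory (selected grid times):
t=0.00: B=13.63 A=47.62 S=31.66 Q=24.06 P=8.73
t=0.73: B=13.61 A=48.30 S=33.10 Q=23.96 P=9.16
t=1.46: B=13.58 A=49.00 S=34.53 Q=23.86 P=9.61
t=2.19: B=13.56 A=49.71 S=35.96 Q=23.76 P=10.07
t=2.92: B=13.54 A=50.44 S=37.39 Q=23.66 P=10.55
t=3.65: B=13.51 A=51.18 S=38.81 Q=23.55 P=11.04
t=4.38: B=13.49 A=51.93 S=40.24 Q=23.45 P=11.55
t=5.11: B=13.46 A=52.70 S=41.66 Q=23.35 P=12.06
t=5.84: B=13.44 A=53.48 S=43.08 Q=23.25 P=12.60
t=6.57: B=13.42 A=54.27 S=44.49 Q=23.15 P=13.14
At T=6.57: B=13.42 A=54.27 S=44.49 Q=23.15 P=13.14; the largest is A.

Dominant species at T: A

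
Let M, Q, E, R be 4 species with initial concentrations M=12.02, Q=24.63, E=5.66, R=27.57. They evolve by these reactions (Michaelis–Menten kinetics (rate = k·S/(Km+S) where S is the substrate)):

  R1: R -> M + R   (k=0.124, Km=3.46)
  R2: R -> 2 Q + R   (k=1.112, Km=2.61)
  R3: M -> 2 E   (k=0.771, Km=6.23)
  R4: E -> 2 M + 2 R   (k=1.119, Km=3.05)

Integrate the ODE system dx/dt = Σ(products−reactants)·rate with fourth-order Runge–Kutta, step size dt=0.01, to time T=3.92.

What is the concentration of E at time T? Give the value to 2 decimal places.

E at T = 6.90

RK4 with dt=0.01: 392 steps to T=3.92. Trajectory (selected grid times):
t=0.00: M=12.02 Q=24.63 E=5.66 R=27.57
t=0.44: M=12.49 Q=25.52 E=5.79 R=28.21
t=0.87: M=12.94 Q=26.40 E=5.92 R=28.85
t=1.31: M=13.41 Q=27.30 E=6.05 R=29.50
t=1.74: M=13.88 Q=28.18 E=6.19 R=30.14
t=2.18: M=14.35 Q=29.08 E=6.33 R=30.80
t=2.61: M=14.82 Q=29.96 E=6.46 R=31.45
t=3.05: M=15.30 Q=30.87 E=6.61 R=32.12
t=3.48: M=15.77 Q=31.75 E=6.75 R=32.79
t=3.92: M=16.26 Q=32.66 E=6.90 R=33.47
Read off E at T=3.92: 6.90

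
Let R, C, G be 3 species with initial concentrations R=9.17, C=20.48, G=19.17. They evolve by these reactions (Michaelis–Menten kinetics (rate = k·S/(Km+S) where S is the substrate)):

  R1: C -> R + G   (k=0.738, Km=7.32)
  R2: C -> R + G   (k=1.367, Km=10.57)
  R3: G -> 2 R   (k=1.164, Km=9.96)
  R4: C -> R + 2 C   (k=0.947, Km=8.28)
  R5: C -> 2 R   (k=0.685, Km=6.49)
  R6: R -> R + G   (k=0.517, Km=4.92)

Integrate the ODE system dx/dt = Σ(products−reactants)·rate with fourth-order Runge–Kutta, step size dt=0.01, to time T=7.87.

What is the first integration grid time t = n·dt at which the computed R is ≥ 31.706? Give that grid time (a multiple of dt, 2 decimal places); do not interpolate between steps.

Threshold first reached at t = 4.91

RK4 with dt=0.01: 787 steps to T=7.87. Trajectory (selected grid times):
t=0.00: R=9.17 C=20.48 G=19.17
t=0.87: R=13.24 C=19.37 G=20.06
t=1.75: R=17.33 C=18.26 G=20.95
t=2.62: R=21.35 C=17.18 G=21.82
t=3.50: R=25.37 C=16.12 G=22.67
t=4.37: R=29.31 C=15.09 G=23.49
t=4.90: R=31.69 C=14.48 G=23.98
t=4.91: R=31.74 C=14.47 G=23.98
t=5.25: R=33.25 C=14.08 G=24.29
t=6.12: R=37.10 C=13.10 G=25.05
t=7.00: R=40.94 C=12.14 G=25.78
t=7.87: R=44.67 C=11.22 G=26.47
R(4.90)=31.693 < 31.706 but R(4.91)=31.738 ≥ 31.706, so the first grid time is t=4.91.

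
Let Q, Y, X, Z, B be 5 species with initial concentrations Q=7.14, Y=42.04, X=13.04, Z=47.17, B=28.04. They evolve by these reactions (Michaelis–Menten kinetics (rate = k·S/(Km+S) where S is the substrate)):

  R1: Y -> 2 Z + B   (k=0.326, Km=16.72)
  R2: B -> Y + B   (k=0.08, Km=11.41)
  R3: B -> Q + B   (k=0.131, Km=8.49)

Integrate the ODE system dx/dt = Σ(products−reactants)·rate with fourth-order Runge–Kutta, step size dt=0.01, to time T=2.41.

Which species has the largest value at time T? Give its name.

Dominant species at T: Z

RK4 with dt=0.01: 241 steps to T=2.41. Trajectory (selected grid times):
t=0.00: Q=7.14 Y=42.04 X=13.04 Z=47.17 B=28.04
t=0.27: Q=7.17 Y=41.99 X=13.04 Z=47.30 B=28.10
t=0.54: Q=7.19 Y=41.94 X=13.04 Z=47.42 B=28.17
t=0.80: Q=7.22 Y=41.90 X=13.04 Z=47.54 B=28.23
t=1.07: Q=7.25 Y=41.85 X=13.04 Z=47.67 B=28.29
t=1.34: Q=7.27 Y=41.80 X=13.04 Z=47.79 B=28.35
t=1.61: Q=7.30 Y=41.76 X=13.04 Z=47.92 B=28.42
t=1.87: Q=7.33 Y=41.71 X=13.04 Z=48.04 B=28.48
t=2.14: Q=7.36 Y=41.66 X=13.04 Z=48.17 B=28.54
t=2.41: Q=7.38 Y=41.62 X=13.04 Z=48.29 B=28.60
At T=2.41: Q=7.38 Y=41.62 X=13.04 Z=48.29 B=28.60; the largest is Z.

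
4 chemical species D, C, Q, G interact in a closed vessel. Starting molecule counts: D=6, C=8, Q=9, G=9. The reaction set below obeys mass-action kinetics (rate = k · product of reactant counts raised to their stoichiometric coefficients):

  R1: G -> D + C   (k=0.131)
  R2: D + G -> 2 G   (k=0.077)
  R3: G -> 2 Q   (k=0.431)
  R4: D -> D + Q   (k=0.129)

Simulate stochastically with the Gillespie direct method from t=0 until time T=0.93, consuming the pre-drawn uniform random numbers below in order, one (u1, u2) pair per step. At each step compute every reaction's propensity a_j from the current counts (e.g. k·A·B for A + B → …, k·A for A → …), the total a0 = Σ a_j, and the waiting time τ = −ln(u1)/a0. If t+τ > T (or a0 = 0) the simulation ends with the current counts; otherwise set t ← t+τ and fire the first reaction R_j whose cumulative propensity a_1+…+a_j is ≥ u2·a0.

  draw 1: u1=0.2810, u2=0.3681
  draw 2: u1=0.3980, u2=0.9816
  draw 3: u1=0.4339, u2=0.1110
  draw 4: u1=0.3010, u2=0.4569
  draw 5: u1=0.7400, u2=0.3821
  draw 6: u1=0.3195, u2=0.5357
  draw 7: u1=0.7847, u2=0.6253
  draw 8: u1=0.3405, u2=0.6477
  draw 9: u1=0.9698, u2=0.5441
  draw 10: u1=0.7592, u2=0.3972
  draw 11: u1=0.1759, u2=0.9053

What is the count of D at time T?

t=0.000: D=6 C=8 Q=9 G=9
Draw 1: a1=1.179, a2=4.158, a3=3.879, a4=0.774, a0=9.990; τ=−ln(0.2810)/9.990=0.127 → t=0.127; u2·a0=0.3681·9.990=3.677; a1=1.179 < 3.677 ≤ a1+a2=5.337 → R2 fires; D=5 C=8 Q=9 G=10
Draw 2: a1=1.310, a2=3.850, a3=4.310, a4=0.645, a0=10.115; τ=−ln(0.3980)/10.115=0.091 → t=0.218; u2·a0=0.9816·10.115=9.929; a1+…+a3=9.470 < 9.929 ≤ a1+…+a4=10.115 → R4 fires; D=5 C=8 Q=10 G=10
Draw 3: a1=1.310, a2=3.850, a3=4.310, a4=0.645, a0=10.115; τ=−ln(0.4339)/10.115=0.083 → t=0.301; u2·a0=0.1110·10.115=1.123 ≤ a1=1.310 → R1 fires; D=6 C=9 Q=10 G=9
Draw 4: a1=1.179, a2=4.158, a3=3.879, a4=0.774, a0=9.990; τ=−ln(0.3010)/9.990=0.120 → t=0.421; u2·a0=0.4569·9.990=4.564; a1=1.179 < 4.564 ≤ a1+a2=5.337 → R2 fires; D=5 C=9 Q=10 G=10
Draw 5: a1=1.310, a2=3.850, a3=4.310, a4=0.645, a0=10.115; τ=−ln(0.7400)/10.115=0.030 → t=0.451; u2·a0=0.3821·10.115=3.865; a1=1.310 < 3.865 ≤ a1+a2=5.160 → R2 fires; D=4 C=9 Q=10 G=11
Draw 6: a1=1.441, a2=3.388, a3=4.741, a4=0.516, a0=10.086; τ=−ln(0.3195)/10.086=0.113 → t=0.564; u2·a0=0.5357·10.086=5.403; a1+a2=4.829 < 5.403 ≤ a1+…+a3=9.570 → R3 fires; D=4 C=9 Q=12 G=10
Draw 7: a1=1.310, a2=3.080, a3=4.310, a4=0.516, a0=9.216; τ=−ln(0.7847)/9.216=0.026 → t=0.590; u2·a0=0.6253·9.216=5.763; a1+a2=4.390 < 5.763 ≤ a1+…+a3=8.700 → R3 fires; D=4 C=9 Q=14 G=9
Draw 8: a1=1.179, a2=2.772, a3=3.879, a4=0.516, a0=8.346; τ=−ln(0.3405)/8.346=0.129 → t=0.719; u2·a0=0.6477·8.346=5.406; a1+a2=3.951 < 5.406 ≤ a1+…+a3=7.830 → R3 fires; D=4 C=9 Q=16 G=8
Draw 9: a1=1.048, a2=2.464, a3=3.448, a4=0.516, a0=7.476; τ=−ln(0.9698)/7.476=0.004 → t=0.723; u2·a0=0.5441·7.476=4.068; a1+a2=3.512 < 4.068 ≤ a1+…+a3=6.960 → R3 fires; D=4 C=9 Q=18 G=7
Draw 10: a1=0.917, a2=2.156, a3=3.017, a4=0.516, a0=6.606; τ=−ln(0.7592)/6.606=0.042 → t=0.765; u2·a0=0.3972·6.606=2.624; a1=0.917 < 2.624 ≤ a1+a2=3.073 → R2 fires; D=3 C=9 Q=18 G=8
Draw 11: a1=1.048, a2=1.848, a3=3.448, a4=0.387, a0=6.731; τ=−ln(0.1759)/6.731=0.258 → t=1.023 > T=0.93: stop.
Read off D at T=0.93: 3

D at T = 3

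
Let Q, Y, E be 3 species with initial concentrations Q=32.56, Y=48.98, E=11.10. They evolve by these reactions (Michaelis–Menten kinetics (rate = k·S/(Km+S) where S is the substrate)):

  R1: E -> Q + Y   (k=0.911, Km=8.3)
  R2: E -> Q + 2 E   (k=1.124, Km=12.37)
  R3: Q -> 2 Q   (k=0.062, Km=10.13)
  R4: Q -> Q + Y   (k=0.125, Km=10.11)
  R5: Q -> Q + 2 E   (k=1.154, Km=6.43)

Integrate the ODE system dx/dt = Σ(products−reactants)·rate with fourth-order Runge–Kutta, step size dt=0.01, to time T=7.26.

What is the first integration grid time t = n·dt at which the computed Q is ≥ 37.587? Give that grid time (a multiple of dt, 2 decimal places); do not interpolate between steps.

Threshold first reached at t = 4.04

RK4 with dt=0.01: 726 steps to T=7.26. Trajectory (selected grid times):
t=0.00: Q=32.56 Y=48.98 E=11.10
t=0.81: Q=33.48 Y=49.49 E=12.68
t=1.61: Q=34.44 Y=50.02 E=14.25
t=2.42: Q=35.45 Y=50.57 E=15.85
t=3.23: Q=36.50 Y=51.15 E=17.47
t=4.03: Q=37.58 Y=51.72 E=19.07
t=4.04: Q=37.59 Y=51.73 E=19.09
t=4.84: Q=38.70 Y=52.33 E=20.71
t=5.65: Q=39.85 Y=52.94 E=22.37
t=6.45: Q=41.02 Y=53.56 E=24.01
t=7.26: Q=42.22 Y=54.19 E=25.68
Q(4.03)=37.580 < 37.587 but Q(4.04)=37.594 ≥ 37.587, so the first grid time is t=4.04.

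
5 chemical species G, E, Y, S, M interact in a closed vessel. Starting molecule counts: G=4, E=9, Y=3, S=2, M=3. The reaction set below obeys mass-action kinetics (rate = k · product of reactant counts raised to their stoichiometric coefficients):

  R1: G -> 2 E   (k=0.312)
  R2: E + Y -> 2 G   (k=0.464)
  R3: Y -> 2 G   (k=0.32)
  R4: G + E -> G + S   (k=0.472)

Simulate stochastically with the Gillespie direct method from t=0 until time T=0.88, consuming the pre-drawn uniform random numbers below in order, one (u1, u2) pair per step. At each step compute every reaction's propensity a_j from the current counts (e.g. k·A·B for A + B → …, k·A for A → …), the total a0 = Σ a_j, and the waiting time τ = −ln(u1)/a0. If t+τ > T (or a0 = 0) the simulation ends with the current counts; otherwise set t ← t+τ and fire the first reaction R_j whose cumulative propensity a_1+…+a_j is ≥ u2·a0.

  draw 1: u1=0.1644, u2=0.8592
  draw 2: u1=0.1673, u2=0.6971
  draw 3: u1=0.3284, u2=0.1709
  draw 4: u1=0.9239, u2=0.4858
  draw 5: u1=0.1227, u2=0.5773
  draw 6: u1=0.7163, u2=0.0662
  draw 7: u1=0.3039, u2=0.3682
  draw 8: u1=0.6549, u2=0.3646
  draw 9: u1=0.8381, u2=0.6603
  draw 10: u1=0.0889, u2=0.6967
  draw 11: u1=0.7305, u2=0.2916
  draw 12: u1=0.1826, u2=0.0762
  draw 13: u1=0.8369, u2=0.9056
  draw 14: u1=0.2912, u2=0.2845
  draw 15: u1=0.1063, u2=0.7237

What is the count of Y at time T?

t=0.000: G=4 E=9 Y=3 S=2 M=3
Draw 1: a1=1.248, a2=12.528, a3=0.960, a4=16.992, a0=31.728; τ=−ln(0.1644)/31.728=0.057 → t=0.057; u2·a0=0.8592·31.728=27.261; a1+…+a3=14.736 < 27.261 ≤ a1+…+a4=31.728 → R4 fires; G=4 E=8 Y=3 S=3 M=3
Draw 2: a1=1.248, a2=11.136, a3=0.960, a4=15.104, a0=28.448; τ=−ln(0.1673)/28.448=0.063 → t=0.120; u2·a0=0.6971·28.448=19.831; a1+…+a3=13.344 < 19.831 ≤ a1+…+a4=28.448 → R4 fires; G=4 E=7 Y=3 S=4 M=3
Draw 3: a1=1.248, a2=9.744, a3=0.960, a4=13.216, a0=25.168; τ=−ln(0.3284)/25.168=0.044 → t=0.164; u2·a0=0.1709·25.168=4.301; a1=1.248 < 4.301 ≤ a1+a2=10.992 → R2 fires; G=6 E=6 Y=2 S=4 M=3
Draw 4: a1=1.872, a2=5.568, a3=0.640, a4=16.992, a0=25.072; τ=−ln(0.9239)/25.072=0.003 → t=0.167; u2·a0=0.4858·25.072=12.180; a1+…+a3=8.080 < 12.180 ≤ a1+…+a4=25.072 → R4 fires; G=6 E=5 Y=2 S=5 M=3
Draw 5: a1=1.872, a2=4.640, a3=0.640, a4=14.160, a0=21.312; τ=−ln(0.1227)/21.312=0.098 → t=0.266; u2·a0=0.5773·21.312=12.303; a1+…+a3=7.152 < 12.303 ≤ a1+…+a4=21.312 → R4 fires; G=6 E=4 Y=2 S=6 M=3
Draw 6: a1=1.872, a2=3.712, a3=0.640, a4=11.328, a0=17.552; τ=−ln(0.7163)/17.552=0.019 → t=0.285; u2·a0=0.0662·17.552=1.162 ≤ a1=1.872 → R1 fires; G=5 E=6 Y=2 S=6 M=3
Draw 7: a1=1.560, a2=5.568, a3=0.640, a4=14.160, a0=21.928; τ=−ln(0.3039)/21.928=0.054 → t=0.339; u2·a0=0.3682·21.928=8.074; a1+…+a3=7.768 < 8.074 ≤ a1+…+a4=21.928 → R4 fires; G=5 E=5 Y=2 S=7 M=3
Draw 8: a1=1.560, a2=4.640, a3=0.640, a4=11.800, a0=18.640; τ=−ln(0.6549)/18.640=0.023 → t=0.362; u2·a0=0.3646·18.640=6.796; a1+a2=6.200 < 6.796 ≤ a1+…+a3=6.840 → R3 fires; G=7 E=5 Y=1 S=7 M=3
Draw 9: a1=2.184, a2=2.320, a3=0.320, a4=16.520, a0=21.344; τ=−ln(0.8381)/21.344=0.008 → t=0.370; u2·a0=0.6603·21.344=14.093; a1+…+a3=4.824 < 14.093 ≤ a1+…+a4=21.344 → R4 fires; G=7 E=4 Y=1 S=8 M=3
Draw 10: a1=2.184, a2=1.856, a3=0.320, a4=13.216, a0=17.576; τ=−ln(0.0889)/17.576=0.138 → t=0.508; u2·a0=0.6967·17.576=12.245; a1+…+a3=4.360 < 12.245 ≤ a1+…+a4=17.576 → R4 fires; G=7 E=3 Y=1 S=9 M=3
Draw 11: a1=2.184, a2=1.392, a3=0.320, a4=9.912, a0=13.808; τ=−ln(0.7305)/13.808=0.023 → t=0.530; u2·a0=0.2916·13.808=4.026; a1+…+a3=3.896 < 4.026 ≤ a1+…+a4=13.808 → R4 fires; G=7 E=2 Y=1 S=10 M=3
Draw 12: a1=2.184, a2=0.928, a3=0.320, a4=6.608, a0=10.040; τ=−ln(0.1826)/10.040=0.169 → t=0.700; u2·a0=0.0762·10.040=0.765 ≤ a1=2.184 → R1 fires; G=6 E=4 Y=1 S=10 M=3
Draw 13: a1=1.872, a2=1.856, a3=0.320, a4=11.328, a0=15.376; τ=−ln(0.8369)/15.376=0.012 → t=0.711; u2·a0=0.9056·15.376=13.925; a1+…+a3=4.048 < 13.925 ≤ a1+…+a4=15.376 → R4 fires; G=6 E=3 Y=1 S=11 M=3
Draw 14: a1=1.872, a2=1.392, a3=0.320, a4=8.496, a0=12.080; τ=−ln(0.2912)/12.080=0.102 → t=0.813; u2·a0=0.2845·12.080=3.437; a1+a2=3.264 < 3.437 ≤ a1+…+a3=3.584 → R3 fires; G=8 E=3 Y=0 S=11 M=3
Draw 15: a1=2.496, a2=0.000, a3=0.000, a4=11.328, a0=13.824; τ=−ln(0.1063)/13.824=0.162 → t=0.976 > T=0.88: stop.
Read off Y at T=0.88: 0

Y at T = 0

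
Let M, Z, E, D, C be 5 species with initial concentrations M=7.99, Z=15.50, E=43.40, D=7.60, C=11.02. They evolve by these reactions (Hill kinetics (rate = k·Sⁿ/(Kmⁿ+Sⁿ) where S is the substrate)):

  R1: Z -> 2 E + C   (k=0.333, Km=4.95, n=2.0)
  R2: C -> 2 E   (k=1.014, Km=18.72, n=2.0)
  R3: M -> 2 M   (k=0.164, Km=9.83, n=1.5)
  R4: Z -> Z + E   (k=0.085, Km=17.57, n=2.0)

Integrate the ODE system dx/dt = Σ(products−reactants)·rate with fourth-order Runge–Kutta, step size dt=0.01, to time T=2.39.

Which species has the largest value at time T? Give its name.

Dominant species at T: E

RK4 with dt=0.01: 239 steps to T=2.39. Trajectory (selected grid times):
t=0.00: M=7.99 Z=15.50 E=43.40 D=7.60 C=11.02
t=0.27: M=8.01 Z=15.42 E=43.71 D=7.60 C=11.03
t=0.53: M=8.03 Z=15.34 E=44.02 D=7.60 C=11.04
t=0.80: M=8.05 Z=15.26 E=44.33 D=7.60 C=11.05
t=1.06: M=8.06 Z=15.18 E=44.63 D=7.60 C=11.06
t=1.33: M=8.08 Z=15.10 E=44.95 D=7.60 C=11.07
t=1.59: M=8.10 Z=15.02 E=45.25 D=7.60 C=11.08
t=1.86: M=8.12 Z=14.94 E=45.56 D=7.60 C=11.09
t=2.12: M=8.14 Z=14.86 E=45.87 D=7.60 C=11.10
t=2.39: M=8.16 Z=14.78 E=46.18 D=7.60 C=11.11
At T=2.39: M=8.16 Z=14.78 E=46.18 D=7.60 C=11.11; the largest is E.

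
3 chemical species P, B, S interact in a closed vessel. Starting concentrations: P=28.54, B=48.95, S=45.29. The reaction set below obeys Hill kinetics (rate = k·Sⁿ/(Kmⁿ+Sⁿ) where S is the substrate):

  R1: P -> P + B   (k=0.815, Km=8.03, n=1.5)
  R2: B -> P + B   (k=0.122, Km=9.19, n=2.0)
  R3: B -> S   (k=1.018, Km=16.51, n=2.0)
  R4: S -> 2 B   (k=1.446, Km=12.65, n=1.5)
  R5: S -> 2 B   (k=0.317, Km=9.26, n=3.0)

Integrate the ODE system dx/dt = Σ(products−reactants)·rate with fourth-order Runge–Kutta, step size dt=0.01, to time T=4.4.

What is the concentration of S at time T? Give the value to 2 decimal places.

RK4 with dt=0.01: 440 steps to T=4.4. Trajectory (selected grid times):
t=0.00: P=28.54 B=48.95 S=45.29
t=0.49: P=28.60 B=50.39 S=44.97
t=0.98: P=28.66 B=51.83 S=44.65
t=1.47: P=28.71 B=53.26 S=44.33
t=1.96: P=28.77 B=54.69 S=44.02
t=2.44: P=28.83 B=56.08 S=43.72
t=2.93: P=28.89 B=57.50 S=43.41
t=3.42: P=28.95 B=58.92 S=43.11
t=3.91: P=29.00 B=60.34 S=42.81
t=4.40: P=29.06 B=61.75 S=42.51
Read off S at T=4.4: 42.51

S at T = 42.51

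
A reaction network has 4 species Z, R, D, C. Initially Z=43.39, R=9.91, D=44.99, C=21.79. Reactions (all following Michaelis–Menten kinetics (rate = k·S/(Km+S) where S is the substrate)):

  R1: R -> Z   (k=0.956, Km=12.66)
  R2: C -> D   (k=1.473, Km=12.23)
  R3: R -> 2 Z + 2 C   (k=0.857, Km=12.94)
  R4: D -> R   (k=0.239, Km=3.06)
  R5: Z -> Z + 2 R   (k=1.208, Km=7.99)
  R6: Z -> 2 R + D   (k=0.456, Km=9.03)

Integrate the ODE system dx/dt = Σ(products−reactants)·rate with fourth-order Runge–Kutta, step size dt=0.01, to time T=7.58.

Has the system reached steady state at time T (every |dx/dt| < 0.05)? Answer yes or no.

RK4 with dt=0.01: 758 steps to T=7.58. Trajectory (selected grid times):
t=0.00: Z=43.39 R=9.91 D=44.99 C=21.79
t=0.84: Z=44.10 R=11.75 D=45.91 C=21.65
t=1.68: Z=44.89 R=13.54 D=46.83 C=21.58
t=2.53: Z=45.77 R=15.31 D=47.76 C=21.54
t=3.37: Z=46.70 R=17.02 D=48.68 C=21.55
t=4.21: Z=47.68 R=18.70 D=49.61 C=21.60
t=5.05: Z=48.71 R=20.35 D=50.53 C=21.67
t=5.90: Z=49.80 R=22.00 D=51.47 C=21.78
t=6.74: Z=50.91 R=23.62 D=52.39 C=21.90
t=7.58: Z=52.05 R=25.22 D=53.33 C=22.05
Rates at T: R1=0.6365, R2=0.9475, R3=0.5664, R4=0.2260, R5=1.0472, R6=0.3886
dx/dt at T (Σ net stoichiometry × rate): Z=+1.3807, R=+1.8948, D=+1.1100, C=+0.1853
Largest |dx/dt| is |+1.8948| (R) ≥ 0.05 → not steady.

Steady state at T: no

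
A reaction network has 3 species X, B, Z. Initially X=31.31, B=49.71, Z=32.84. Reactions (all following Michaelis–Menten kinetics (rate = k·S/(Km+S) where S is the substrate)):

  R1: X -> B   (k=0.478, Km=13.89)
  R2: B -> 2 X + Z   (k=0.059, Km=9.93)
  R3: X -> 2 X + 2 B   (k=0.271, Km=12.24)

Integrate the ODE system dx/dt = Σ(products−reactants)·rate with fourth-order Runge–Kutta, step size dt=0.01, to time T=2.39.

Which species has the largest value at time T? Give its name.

Dominant species at T: B

RK4 with dt=0.01: 239 steps to T=2.39. Trajectory (selected grid times):
t=0.00: X=31.31 B=49.71 Z=32.84
t=0.27: X=31.30 B=49.89 Z=32.85
t=0.53: X=31.29 B=50.07 Z=32.87
t=0.80: X=31.28 B=50.25 Z=32.88
t=1.06: X=31.27 B=50.42 Z=32.89
t=1.33: X=31.26 B=50.60 Z=32.91
t=1.59: X=31.25 B=50.78 Z=32.92
t=1.86: X=31.24 B=50.96 Z=32.93
t=2.12: X=31.23 B=51.13 Z=32.94
t=2.39: X=31.22 B=51.31 Z=32.96
At T=2.39: X=31.22 B=51.31 Z=32.96; the largest is B.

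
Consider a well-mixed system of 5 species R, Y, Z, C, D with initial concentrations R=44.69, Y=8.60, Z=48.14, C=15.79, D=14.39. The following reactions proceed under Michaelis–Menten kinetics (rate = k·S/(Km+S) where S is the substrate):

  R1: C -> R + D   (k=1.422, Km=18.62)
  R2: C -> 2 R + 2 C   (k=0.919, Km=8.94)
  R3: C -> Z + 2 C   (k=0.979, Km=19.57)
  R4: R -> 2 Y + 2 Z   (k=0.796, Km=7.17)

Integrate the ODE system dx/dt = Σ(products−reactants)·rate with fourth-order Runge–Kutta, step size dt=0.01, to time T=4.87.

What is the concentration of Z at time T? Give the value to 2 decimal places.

Z at T = 57.07

RK4 with dt=0.01: 487 steps to T=4.87. Trajectory (selected grid times):
t=0.00: R=44.69 Y=8.60 Z=48.14 C=15.79 D=14.39
t=0.54: R=45.31 Y=9.34 Z=49.12 C=15.99 D=14.74
t=1.08: R=45.93 Y=10.08 Z=50.10 C=16.19 D=15.10
t=1.62: R=46.56 Y=10.83 Z=51.08 C=16.39 D=15.46
t=2.16: R=47.19 Y=11.57 Z=52.07 C=16.60 D=15.82
t=2.71: R=47.84 Y=12.34 Z=53.08 C=16.81 D=16.19
t=3.25: R=48.48 Y=13.08 Z=54.07 C=17.01 D=16.55
t=3.79: R=49.12 Y=13.83 Z=55.07 C=17.21 D=16.92
t=4.33: R=49.77 Y=14.58 Z=56.07 C=17.42 D=17.29
t=4.87: R=50.43 Y=15.34 Z=57.07 C=17.63 D=17.66
Read off Z at T=4.87: 57.07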